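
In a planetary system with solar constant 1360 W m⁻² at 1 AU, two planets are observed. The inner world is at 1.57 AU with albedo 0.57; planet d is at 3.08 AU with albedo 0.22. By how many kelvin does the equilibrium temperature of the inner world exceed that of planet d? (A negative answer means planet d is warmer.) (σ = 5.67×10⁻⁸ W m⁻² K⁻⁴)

ΔT ≈ 30.8 K

T_eq = [S₀(1−A)/(4σd²)]^(1/4), so T ∝ (1−A)^(1/4) / √d.
T₁ = [1360×0.43/(4×5.67×10⁻⁸×1.57²)]^(1/4) = 179.84 K.
T₂ = [1360×0.78/(4×5.67×10⁻⁸×3.08²)]^(1/4) = 149.01 K.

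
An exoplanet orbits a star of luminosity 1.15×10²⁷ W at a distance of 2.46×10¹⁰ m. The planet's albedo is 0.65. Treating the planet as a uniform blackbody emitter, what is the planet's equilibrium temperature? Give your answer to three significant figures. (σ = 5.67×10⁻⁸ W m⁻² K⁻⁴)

Flux: S = L/(4πd²) = 1.15×10²⁷/(4π×(2.46×10¹⁰)²) = 1.51×10⁵ W m⁻².
Energy balance: absorbed = emitted ⇒ πR²·S(1−A) = 4πR²·σT_eq⁴, so T_eq⁴ = S(1−A)/(4σ).
T_eq = [1.51×10⁵ × 0.35 / (4 × 5.67×10⁻⁸)]^(1/4) = (2.33×10¹¹)^(1/4) = 695 K.

T_eq ≈ 695 K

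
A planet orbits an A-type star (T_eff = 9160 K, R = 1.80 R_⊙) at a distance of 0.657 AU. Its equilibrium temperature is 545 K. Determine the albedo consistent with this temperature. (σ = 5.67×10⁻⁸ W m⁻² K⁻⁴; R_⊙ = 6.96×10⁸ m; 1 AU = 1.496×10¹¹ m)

R_⋆ = 1.80 × 6.96×10⁸ = 1.25×10⁹ m.
d = 0.657 AU = 9.83×10¹⁰ m.
L = 4πR_⋆²σT_⋆⁴ = 4π(1.25×10⁹)² × 5.67×10⁻⁸ × (9160)⁴ = 7.87×10²⁷ W.
S = L/(4πd²) = 6.49×10⁴ W m⁻².
From T_eq⁴ = S(1−A)/(4σ): 1−A = 4σT_eq⁴/S.
1−A = 4 × 5.67×10⁻⁸ × (545)⁴ / 6.49×10⁴ = 0.309.

A ≈ 0.69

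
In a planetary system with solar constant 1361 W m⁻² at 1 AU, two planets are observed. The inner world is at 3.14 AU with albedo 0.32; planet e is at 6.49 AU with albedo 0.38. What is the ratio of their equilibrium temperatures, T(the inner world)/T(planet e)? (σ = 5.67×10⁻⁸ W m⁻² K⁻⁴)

T₁/T₂ ≈ 1.471

T_eq = [S₀(1−A)/(4σd²)]^(1/4), so T ∝ (1−A)^(1/4) / √d.
T₁ = [1361×0.68/(4×5.67×10⁻⁸×3.14²)]^(1/4) = 142.63 K.
T₂ = [1361×0.62/(4×5.67×10⁻⁸×6.49²)]^(1/4) = 96.95 K.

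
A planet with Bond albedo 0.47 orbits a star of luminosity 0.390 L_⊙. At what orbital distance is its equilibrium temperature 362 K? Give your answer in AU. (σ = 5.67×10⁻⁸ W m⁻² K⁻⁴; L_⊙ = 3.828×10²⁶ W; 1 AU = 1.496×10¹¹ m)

d ≈ 0.269 AU

L = 0.390 × 3.828×10²⁶ = 1.49×10²⁶ W.
From T_eq⁴ = L(1−A)/(16πσd²): d = √[L(1−A)/(16πσT_eq⁴)].
d = √[1.49×10²⁶ × 0.53 / (16π × 5.67×10⁻⁸ × (362)⁴)] = 4.02×10¹⁰ m = 0.269 AU.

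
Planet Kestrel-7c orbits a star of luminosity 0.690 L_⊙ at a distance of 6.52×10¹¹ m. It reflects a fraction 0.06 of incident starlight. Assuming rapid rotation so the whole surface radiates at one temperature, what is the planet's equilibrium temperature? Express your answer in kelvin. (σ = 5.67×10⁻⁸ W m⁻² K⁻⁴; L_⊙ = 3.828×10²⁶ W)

T_eq ≈ 120 K

L = 0.690 × 3.828×10²⁶ = 2.64×10²⁶ W.
Flux: S = L/(4πd²) = 2.64×10²⁶/(4π×(6.52×10¹¹)²) = 49.4 W m⁻².
Energy balance: absorbed = emitted ⇒ πR²·S(1−A) = 4πR²·σT_eq⁴, so T_eq⁴ = S(1−A)/(4σ).
T_eq = [49.4 × 0.94 / (4 × 5.67×10⁻⁸)]^(1/4) = (2.05×10⁸)^(1/4) = 120 K.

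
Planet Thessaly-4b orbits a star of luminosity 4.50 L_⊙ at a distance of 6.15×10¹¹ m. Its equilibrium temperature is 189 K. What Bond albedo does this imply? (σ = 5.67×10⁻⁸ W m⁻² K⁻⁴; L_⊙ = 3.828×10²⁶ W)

L = 4.50 × 3.828×10²⁶ = 1.72×10²⁷ W.
Flux: S = L/(4πd²) = 1.72×10²⁷/(4π×(6.15×10¹¹)²) = 362 W m⁻².
From T_eq⁴ = S(1−A)/(4σ): 1−A = 4σT_eq⁴/S.
1−A = 4 × 5.67×10⁻⁸ × (189)⁴ / 362 = 0.798.

A ≈ 0.20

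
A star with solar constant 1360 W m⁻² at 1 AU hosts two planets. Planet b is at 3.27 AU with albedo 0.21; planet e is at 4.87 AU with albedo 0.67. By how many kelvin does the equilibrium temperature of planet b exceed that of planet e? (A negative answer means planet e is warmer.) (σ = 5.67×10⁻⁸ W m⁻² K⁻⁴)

T_eq = [S₀(1−A)/(4σd²)]^(1/4), so T ∝ (1−A)^(1/4) / √d.
T₁ = [1360×0.79/(4×5.67×10⁻⁸×3.27²)]^(1/4) = 145.08 K.
T₂ = [1360×0.33/(4×5.67×10⁻⁸×4.87²)]^(1/4) = 95.57 K.

ΔT ≈ 49.5 K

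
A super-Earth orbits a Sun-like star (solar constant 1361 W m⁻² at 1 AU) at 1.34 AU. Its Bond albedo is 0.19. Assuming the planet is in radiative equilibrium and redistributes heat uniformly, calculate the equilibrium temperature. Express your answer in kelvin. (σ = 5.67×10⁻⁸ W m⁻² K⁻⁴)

Flux at 1.34 AU: S = 1361/1.34² = 758 W m⁻².
Energy balance: absorbed = emitted ⇒ πR²·S(1−A) = 4πR²·σT_eq⁴, so T_eq⁴ = S(1−A)/(4σ).
T_eq = [758 × 0.81 / (4 × 5.67×10⁻⁸)]^(1/4) = (2.71×10⁹)^(1/4) = 228 K.

T_eq ≈ 228 K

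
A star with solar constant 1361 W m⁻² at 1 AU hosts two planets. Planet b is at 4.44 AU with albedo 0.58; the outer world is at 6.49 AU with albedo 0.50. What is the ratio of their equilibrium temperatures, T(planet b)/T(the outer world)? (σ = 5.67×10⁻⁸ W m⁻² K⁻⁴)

T₁/T₂ ≈ 1.157

T_eq = [S₀(1−A)/(4σd²)]^(1/4), so T ∝ (1−A)^(1/4) / √d.
T₁ = [1361×0.42/(4×5.67×10⁻⁸×4.44²)]^(1/4) = 106.33 K.
T₂ = [1361×0.50/(4×5.67×10⁻⁸×6.49²)]^(1/4) = 91.87 K.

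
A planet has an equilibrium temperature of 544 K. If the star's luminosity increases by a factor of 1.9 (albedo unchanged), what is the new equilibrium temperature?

T_eq ≈ 639 K

T_eq ∝ L^(1/4) · d^(−1/2).
T′ = 544 × 1.9^(1/4) = 639 K.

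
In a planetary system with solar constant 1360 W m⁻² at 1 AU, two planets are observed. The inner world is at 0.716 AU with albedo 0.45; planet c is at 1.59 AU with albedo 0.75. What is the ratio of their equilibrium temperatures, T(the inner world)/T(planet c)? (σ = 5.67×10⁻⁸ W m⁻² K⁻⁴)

T_eq = [S₀(1−A)/(4σd²)]^(1/4), so T ∝ (1−A)^(1/4) / √d.
T₁ = [1360×0.55/(4×5.67×10⁻⁸×0.716²)]^(1/4) = 283.21 K.
T₂ = [1360×0.25/(4×5.67×10⁻⁸×1.59²)]^(1/4) = 156.05 K.

T₁/T₂ ≈ 1.815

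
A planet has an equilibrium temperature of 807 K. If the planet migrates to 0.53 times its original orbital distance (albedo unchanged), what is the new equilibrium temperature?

T_eq ≈ 1110 K

T_eq ∝ L^(1/4) · d^(−1/2).
T′ = 807 / 0.53^(1/2) = 1110 K.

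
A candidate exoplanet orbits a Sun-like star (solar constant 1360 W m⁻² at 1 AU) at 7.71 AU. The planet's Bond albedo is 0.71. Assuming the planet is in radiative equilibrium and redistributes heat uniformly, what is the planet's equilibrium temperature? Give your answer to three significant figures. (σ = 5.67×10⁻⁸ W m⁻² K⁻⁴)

T_eq ≈ 73.5 K

Flux at 7.71 AU: S = 1360/7.71² = 22.9 W m⁻².
Energy balance: absorbed = emitted ⇒ πR²·S(1−A) = 4πR²·σT_eq⁴, so T_eq⁴ = S(1−A)/(4σ).
T_eq = [22.9 × 0.29 / (4 × 5.67×10⁻⁸)]^(1/4) = (2.93×10⁷)^(1/4) = 73.5 K.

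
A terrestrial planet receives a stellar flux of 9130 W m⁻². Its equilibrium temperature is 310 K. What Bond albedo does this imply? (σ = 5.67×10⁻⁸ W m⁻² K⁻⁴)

From T_eq⁴ = S(1−A)/(4σ): 1−A = 4σT_eq⁴/S.
1−A = 4 × 5.67×10⁻⁸ × (310)⁴ / 9130 = 0.229.

A ≈ 0.77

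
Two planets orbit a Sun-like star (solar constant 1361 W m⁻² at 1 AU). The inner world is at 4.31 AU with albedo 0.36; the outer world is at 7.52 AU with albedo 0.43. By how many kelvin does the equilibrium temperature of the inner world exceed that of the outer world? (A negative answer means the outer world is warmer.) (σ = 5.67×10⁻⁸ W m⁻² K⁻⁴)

T_eq = [S₀(1−A)/(4σd²)]^(1/4), so T ∝ (1−A)^(1/4) / √d.
T₁ = [1361×0.64/(4×5.67×10⁻⁸×4.31²)]^(1/4) = 119.91 K.
T₂ = [1361×0.57/(4×5.67×10⁻⁸×7.52²)]^(1/4) = 88.19 K.

ΔT ≈ 31.7 K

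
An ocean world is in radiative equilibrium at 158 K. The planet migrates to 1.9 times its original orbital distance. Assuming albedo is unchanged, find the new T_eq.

T_eq ∝ L^(1/4) · d^(−1/2).
T′ = 158 / 1.9^(1/2) = 115 K.

T_eq ≈ 115 K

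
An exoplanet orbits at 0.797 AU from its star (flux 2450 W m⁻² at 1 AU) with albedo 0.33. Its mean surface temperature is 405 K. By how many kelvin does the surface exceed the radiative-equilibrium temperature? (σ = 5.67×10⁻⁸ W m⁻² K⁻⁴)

ΔT ≈ 78.3 K

S = 2450/0.797² = 3857 W m⁻².
T_eq = [S(1−A)/(4σ)]^(1/4) = [3857×0.67/(4×5.67×10⁻⁸)]^(1/4) = 326.7 K.
ΔT = T_surf − T_eq = 405 − 326.7.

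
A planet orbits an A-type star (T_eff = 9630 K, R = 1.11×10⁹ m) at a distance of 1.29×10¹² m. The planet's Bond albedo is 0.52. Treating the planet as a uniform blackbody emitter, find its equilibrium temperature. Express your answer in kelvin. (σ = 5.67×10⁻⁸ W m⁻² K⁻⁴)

L = 4πR_⋆²σT_⋆⁴ = 4π(1.11×10⁹)² × 5.67×10⁻⁸ × (9630)⁴ = 7.55×10²⁷ W.
S = L/(4πd²) = 361 W m⁻².
Energy balance: absorbed = emitted ⇒ πR²·S(1−A) = 4πR²·σT_eq⁴, so T_eq⁴ = S(1−A)/(4σ).
T_eq = [361 × 0.48 / (4 × 5.67×10⁻⁸)]^(1/4) = (7.64×10⁸)^(1/4) = 166 K.

T_eq ≈ 166 K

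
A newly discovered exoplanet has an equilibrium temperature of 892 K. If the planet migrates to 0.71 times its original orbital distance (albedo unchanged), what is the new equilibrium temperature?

T_eq ≈ 1060 K

T_eq ∝ L^(1/4) · d^(−1/2).
T′ = 892 / 0.71^(1/2) = 1060 K.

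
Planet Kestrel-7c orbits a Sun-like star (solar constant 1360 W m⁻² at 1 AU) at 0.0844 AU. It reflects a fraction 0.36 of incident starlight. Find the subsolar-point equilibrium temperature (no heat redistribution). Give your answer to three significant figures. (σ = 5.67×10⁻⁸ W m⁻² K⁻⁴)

T_ss ≈ 1210 K

Flux at 0.0844 AU: S = 1360/0.0844² = 1.91×10⁵ W m⁻².
At the subsolar point the surface absorbs S(1−A) and emits σT⁴ per unit area — no factor of 4, since only the local patch is in balance.
T = [1.91×10⁵ × 0.64 / 5.67×10⁻⁸]^(1/4) = (2.16×10¹²)^(1/4) = 1210 K.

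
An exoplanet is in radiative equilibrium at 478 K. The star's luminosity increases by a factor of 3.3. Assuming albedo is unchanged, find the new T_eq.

T_eq ≈ 644 K

T_eq ∝ L^(1/4) · d^(−1/2).
T′ = 478 × 3.3^(1/4) = 644 K.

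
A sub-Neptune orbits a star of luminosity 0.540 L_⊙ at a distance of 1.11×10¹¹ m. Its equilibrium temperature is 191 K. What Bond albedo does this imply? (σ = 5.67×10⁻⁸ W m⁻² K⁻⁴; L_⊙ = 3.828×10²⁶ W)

A ≈ 0.77

L = 0.540 × 3.828×10²⁶ = 2.07×10²⁶ W.
Flux: S = L/(4πd²) = 2.07×10²⁶/(4π×(1.11×10¹¹)²) = 1340 W m⁻².
From T_eq⁴ = S(1−A)/(4σ): 1−A = 4σT_eq⁴/S.
1−A = 4 × 5.67×10⁻⁸ × (191)⁴ / 1340 = 0.226.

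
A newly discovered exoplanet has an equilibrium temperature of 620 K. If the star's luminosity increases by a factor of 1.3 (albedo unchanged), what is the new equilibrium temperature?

T_eq ≈ 662 K

T_eq ∝ L^(1/4) · d^(−1/2).
T′ = 620 × 1.3^(1/4) = 662 K.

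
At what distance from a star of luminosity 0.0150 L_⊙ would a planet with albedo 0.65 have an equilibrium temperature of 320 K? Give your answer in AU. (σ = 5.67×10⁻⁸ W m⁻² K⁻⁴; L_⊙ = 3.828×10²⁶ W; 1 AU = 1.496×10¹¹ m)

d ≈ 0.0548 AU

L = 0.0150 × 3.828×10²⁶ = 5.74×10²⁴ W.
From T_eq⁴ = L(1−A)/(16πσd²): d = √[L(1−A)/(16πσT_eq⁴)].
d = √[5.74×10²⁴ × 0.35 / (16π × 5.67×10⁻⁸ × (320)⁴)] = 8.20×10⁹ m = 0.0548 AU.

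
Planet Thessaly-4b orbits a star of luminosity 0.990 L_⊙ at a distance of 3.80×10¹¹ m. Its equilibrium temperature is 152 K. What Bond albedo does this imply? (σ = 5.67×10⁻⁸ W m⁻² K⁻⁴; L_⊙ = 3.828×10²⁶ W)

A ≈ 0.42

L = 0.990 × 3.828×10²⁶ = 3.79×10²⁶ W.
Flux: S = L/(4πd²) = 3.79×10²⁶/(4π×(3.80×10¹¹)²) = 209 W m⁻².
From T_eq⁴ = S(1−A)/(4σ): 1−A = 4σT_eq⁴/S.
1−A = 4 × 5.67×10⁻⁸ × (152)⁴ / 209 = 0.580.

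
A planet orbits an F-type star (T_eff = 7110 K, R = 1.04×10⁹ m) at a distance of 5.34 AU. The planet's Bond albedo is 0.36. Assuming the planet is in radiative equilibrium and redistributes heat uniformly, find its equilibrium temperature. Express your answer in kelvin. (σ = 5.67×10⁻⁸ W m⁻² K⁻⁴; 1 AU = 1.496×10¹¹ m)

T_eq ≈ 162 K

d = 5.34 AU = 7.99×10¹¹ m.
L = 4πR_⋆²σT_⋆⁴ = 4π(1.04×10⁹)² × 5.67×10⁻⁸ × (7110)⁴ = 1.97×10²⁷ W.
S = L/(4πd²) = 246 W m⁻².
Energy balance: absorbed = emitted ⇒ πR²·S(1−A) = 4πR²·σT_eq⁴, so T_eq⁴ = S(1−A)/(4σ).
T_eq = [246 × 0.64 / (4 × 5.67×10⁻⁸)]^(1/4) = (6.93×10⁸)^(1/4) = 162 K.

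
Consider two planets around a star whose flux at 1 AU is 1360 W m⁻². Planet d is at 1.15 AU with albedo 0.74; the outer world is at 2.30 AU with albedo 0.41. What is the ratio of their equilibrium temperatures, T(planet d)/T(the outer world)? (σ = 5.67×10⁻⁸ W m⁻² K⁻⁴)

T₁/T₂ ≈ 1.152

T_eq = [S₀(1−A)/(4σd²)]^(1/4), so T ∝ (1−A)^(1/4) / √d.
T₁ = [1360×0.26/(4×5.67×10⁻⁸×1.15²)]^(1/4) = 185.30 K.
T₂ = [1360×0.59/(4×5.67×10⁻⁸×2.30²)]^(1/4) = 160.81 K.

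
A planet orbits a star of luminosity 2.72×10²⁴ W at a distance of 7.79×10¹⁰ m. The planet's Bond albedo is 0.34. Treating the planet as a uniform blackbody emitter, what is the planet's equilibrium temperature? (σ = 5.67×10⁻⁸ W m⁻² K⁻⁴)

Flux: S = L/(4πd²) = 2.72×10²⁴/(4π×(7.79×10¹⁰)²) = 35.7 W m⁻².
Energy balance: absorbed = emitted ⇒ πR²·S(1−A) = 4πR²·σT_eq⁴, so T_eq⁴ = S(1−A)/(4σ).
T_eq = [35.7 × 0.66 / (4 × 5.67×10⁻⁸)]^(1/4) = (1.04×10⁸)^(1/4) = 101 K.

T_eq ≈ 101 K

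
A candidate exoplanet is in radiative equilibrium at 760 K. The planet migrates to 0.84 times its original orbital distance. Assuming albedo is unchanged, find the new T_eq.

T_eq ≈ 829 K

T_eq ∝ L^(1/4) · d^(−1/2).
T′ = 760 / 0.84^(1/2) = 829 K.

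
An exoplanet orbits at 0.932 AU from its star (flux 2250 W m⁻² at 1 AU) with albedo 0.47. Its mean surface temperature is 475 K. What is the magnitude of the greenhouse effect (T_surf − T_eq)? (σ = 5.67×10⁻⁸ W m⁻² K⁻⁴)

ΔT ≈ 196.1 K

S = 2250/0.932² = 2590 W m⁻².
T_eq = [S(1−A)/(4σ)]^(1/4) = [2590×0.53/(4×5.67×10⁻⁸)]^(1/4) = 278.9 K.
ΔT = T_surf − T_eq = 475 − 278.9.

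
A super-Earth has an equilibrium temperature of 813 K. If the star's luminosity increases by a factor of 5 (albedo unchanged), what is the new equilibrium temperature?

T_eq ∝ L^(1/4) · d^(−1/2).
T′ = 813 × 5^(1/4) = 1220 K.

T_eq ≈ 1220 K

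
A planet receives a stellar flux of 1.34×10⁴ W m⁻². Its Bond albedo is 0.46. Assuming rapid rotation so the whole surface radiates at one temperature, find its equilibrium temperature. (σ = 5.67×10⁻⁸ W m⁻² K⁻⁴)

Energy balance: absorbed = emitted ⇒ πR²·S(1−A) = 4πR²·σT_eq⁴, so T_eq⁴ = S(1−A)/(4σ).
T_eq = [1.34×10⁴ × 0.54 / (4 × 5.67×10⁻⁸)]^(1/4) = (3.19×10¹⁰)^(1/4) = 423 K.

T_eq ≈ 423 K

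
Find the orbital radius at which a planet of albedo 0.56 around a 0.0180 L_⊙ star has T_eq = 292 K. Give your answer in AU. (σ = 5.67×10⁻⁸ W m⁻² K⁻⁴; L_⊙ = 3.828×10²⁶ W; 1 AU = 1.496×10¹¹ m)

d ≈ 0.0809 AU

L = 0.0180 × 3.828×10²⁶ = 6.89×10²⁴ W.
From T_eq⁴ = L(1−A)/(16πσd²): d = √[L(1−A)/(16πσT_eq⁴)].
d = √[6.89×10²⁴ × 0.44 / (16π × 5.67×10⁻⁸ × (292)⁴)] = 1.21×10¹⁰ m = 0.0809 AU.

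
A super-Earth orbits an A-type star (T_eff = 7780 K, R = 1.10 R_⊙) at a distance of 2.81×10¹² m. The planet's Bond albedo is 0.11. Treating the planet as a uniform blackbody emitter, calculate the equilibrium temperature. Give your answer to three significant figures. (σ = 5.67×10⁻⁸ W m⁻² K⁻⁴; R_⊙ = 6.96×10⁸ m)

T_eq ≈ 88.2 K

R_⋆ = 1.10 × 6.96×10⁸ = 7.66×10⁸ m.
L = 4πR_⋆²σT_⋆⁴ = 4π(7.66×10⁸)² × 5.67×10⁻⁸ × (7780)⁴ = 1.53×10²⁷ W.
S = L/(4πd²) = 15.4 W m⁻².
Energy balance: absorbed = emitted ⇒ πR²·S(1−A) = 4πR²·σT_eq⁴, so T_eq⁴ = S(1−A)/(4σ).
T_eq = [15.4 × 0.89 / (4 × 5.67×10⁻⁸)]^(1/4) = (6.05×10⁷)^(1/4) = 88.2 K.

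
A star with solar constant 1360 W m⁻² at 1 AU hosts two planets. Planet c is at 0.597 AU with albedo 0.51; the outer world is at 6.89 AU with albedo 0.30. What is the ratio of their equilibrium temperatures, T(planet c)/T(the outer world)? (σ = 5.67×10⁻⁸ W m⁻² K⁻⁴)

T₁/T₂ ≈ 3.107

T_eq = [S₀(1−A)/(4σd²)]^(1/4), so T ∝ (1−A)^(1/4) / √d.
T₁ = [1360×0.49/(4×5.67×10⁻⁸×0.597²)]^(1/4) = 301.33 K.
T₂ = [1360×0.70/(4×5.67×10⁻⁸×6.89²)]^(1/4) = 96.97 K.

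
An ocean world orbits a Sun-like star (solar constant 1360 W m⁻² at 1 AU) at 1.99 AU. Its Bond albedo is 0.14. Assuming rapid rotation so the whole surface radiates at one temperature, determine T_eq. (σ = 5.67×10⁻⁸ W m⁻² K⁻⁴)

T_eq ≈ 190 K

Flux at 1.99 AU: S = 1360/1.99² = 343 W m⁻².
Energy balance: absorbed = emitted ⇒ πR²·S(1−A) = 4πR²·σT_eq⁴, so T_eq⁴ = S(1−A)/(4σ).
T_eq = [343 × 0.86 / (4 × 5.67×10⁻⁸)]^(1/4) = (1.30×10⁹)^(1/4) = 190 K.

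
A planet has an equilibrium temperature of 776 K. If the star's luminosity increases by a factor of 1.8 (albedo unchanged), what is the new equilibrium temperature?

T_eq ≈ 899 K

T_eq ∝ L^(1/4) · d^(−1/2).
T′ = 776 × 1.8^(1/4) = 899 K.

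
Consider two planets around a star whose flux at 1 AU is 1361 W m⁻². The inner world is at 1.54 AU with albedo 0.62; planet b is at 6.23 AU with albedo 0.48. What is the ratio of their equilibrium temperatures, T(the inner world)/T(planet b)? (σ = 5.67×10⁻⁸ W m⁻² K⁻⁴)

T₁/T₂ ≈ 1.860

T_eq = [S₀(1−A)/(4σd²)]^(1/4), so T ∝ (1−A)^(1/4) / √d.
T₁ = [1361×0.38/(4×5.67×10⁻⁸×1.54²)]^(1/4) = 176.09 K.
T₂ = [1361×0.52/(4×5.67×10⁻⁸×6.23²)]^(1/4) = 94.69 K.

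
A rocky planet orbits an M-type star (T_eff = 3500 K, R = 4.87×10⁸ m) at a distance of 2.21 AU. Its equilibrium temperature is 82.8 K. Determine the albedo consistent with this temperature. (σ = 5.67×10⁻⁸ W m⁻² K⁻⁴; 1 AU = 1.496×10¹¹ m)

A ≈ 0.42

d = 2.21 AU = 3.31×10¹¹ m.
L = 4πR_⋆²σT_⋆⁴ = 4π(4.87×10⁸)² × 5.67×10⁻⁸ × (3500)⁴ = 2.54×10²⁵ W.
S = L/(4πd²) = 18.5 W m⁻².
From T_eq⁴ = S(1−A)/(4σ): 1−A = 4σT_eq⁴/S.
1−A = 4 × 5.67×10⁻⁸ × (82.8)⁴ / 18.5 = 0.577.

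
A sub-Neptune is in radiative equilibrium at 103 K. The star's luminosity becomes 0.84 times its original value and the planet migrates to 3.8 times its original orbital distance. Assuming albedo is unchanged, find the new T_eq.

T_eq ≈ 50.6 K

T_eq ∝ L^(1/4) · d^(−1/2).
T′ = 103 × 0.84^(1/4) / 3.8^(1/2) = 50.6 K.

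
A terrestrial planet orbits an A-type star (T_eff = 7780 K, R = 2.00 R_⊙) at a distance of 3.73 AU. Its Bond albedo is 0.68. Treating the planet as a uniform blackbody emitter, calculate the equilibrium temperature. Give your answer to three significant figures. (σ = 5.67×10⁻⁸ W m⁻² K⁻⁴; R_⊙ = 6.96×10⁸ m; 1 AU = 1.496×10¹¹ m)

T_eq ≈ 207 K

R_⋆ = 2.00 × 6.96×10⁸ = 1.39×10⁹ m.
d = 3.73 AU = 5.58×10¹¹ m.
L = 4πR_⋆²σT_⋆⁴ = 4π(1.39×10⁹)² × 5.67×10⁻⁸ × (7780)⁴ = 5.06×10²⁷ W.
S = L/(4πd²) = 1290 W m⁻².
Energy balance: absorbed = emitted ⇒ πR²·S(1−A) = 4πR²·σT_eq⁴, so T_eq⁴ = S(1−A)/(4σ).
T_eq = [1290 × 0.32 / (4 × 5.67×10⁻⁸)]^(1/4) = (1.82×10⁹)^(1/4) = 207 K.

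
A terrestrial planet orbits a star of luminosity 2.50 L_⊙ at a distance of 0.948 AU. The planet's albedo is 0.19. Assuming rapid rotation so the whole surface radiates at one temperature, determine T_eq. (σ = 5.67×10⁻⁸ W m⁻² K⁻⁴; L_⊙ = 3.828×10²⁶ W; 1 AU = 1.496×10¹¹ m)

T_eq ≈ 341 K

d = 0.948 AU = 1.42×10¹¹ m.
L = 2.50 × 3.828×10²⁶ = 9.57×10²⁶ W.
Flux: S = L/(4πd²) = 9.57×10²⁶/(4π×(1.42×10¹¹)²) = 3790 W m⁻².
Energy balance: absorbed = emitted ⇒ πR²·S(1−A) = 4πR²·σT_eq⁴, so T_eq⁴ = S(1−A)/(4σ).
T_eq = [3790 × 0.81 / (4 × 5.67×10⁻⁸)]^(1/4) = (1.35×10¹⁰)^(1/4) = 341 K.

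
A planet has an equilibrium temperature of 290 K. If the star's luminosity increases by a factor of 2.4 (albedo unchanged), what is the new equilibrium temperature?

T_eq ∝ L^(1/4) · d^(−1/2).
T′ = 290 × 2.4^(1/4) = 361 K.

T_eq ≈ 361 K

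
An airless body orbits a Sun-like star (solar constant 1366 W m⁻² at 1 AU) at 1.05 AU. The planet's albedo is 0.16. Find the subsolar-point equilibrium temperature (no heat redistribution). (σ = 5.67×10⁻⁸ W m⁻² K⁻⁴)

Flux at 1.05 AU: S = 1366/1.05² = 1240 W m⁻².
At the subsolar point the surface absorbs S(1−A) and emits σT⁴ per unit area — no factor of 4, since only the local patch is in balance.
T = [1240 × 0.84 / 5.67×10⁻⁸]^(1/4) = (1.84×10¹⁰)^(1/4) = 368 K.

T_ss ≈ 368 K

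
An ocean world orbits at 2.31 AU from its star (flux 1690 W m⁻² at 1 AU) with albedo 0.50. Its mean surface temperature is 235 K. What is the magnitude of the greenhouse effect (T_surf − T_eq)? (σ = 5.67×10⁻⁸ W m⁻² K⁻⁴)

ΔT ≈ 72.4 K

S = 1690/2.31² = 316.7 W m⁻².
T_eq = [S(1−A)/(4σ)]^(1/4) = [316.7×0.50/(4×5.67×10⁻⁸)]^(1/4) = 162.6 K.
ΔT = T_surf − T_eq = 235 − 162.6.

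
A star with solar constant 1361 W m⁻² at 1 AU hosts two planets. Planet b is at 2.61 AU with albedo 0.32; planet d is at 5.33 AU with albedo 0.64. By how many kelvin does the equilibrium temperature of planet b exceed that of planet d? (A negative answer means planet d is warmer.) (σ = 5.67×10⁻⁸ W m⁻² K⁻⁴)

ΔT ≈ 63.1 K

T_eq = [S₀(1−A)/(4σd²)]^(1/4), so T ∝ (1−A)^(1/4) / √d.
T₁ = [1361×0.68/(4×5.67×10⁻⁸×2.61²)]^(1/4) = 156.44 K.
T₂ = [1361×0.36/(4×5.67×10⁻⁸×5.33²)]^(1/4) = 93.38 K.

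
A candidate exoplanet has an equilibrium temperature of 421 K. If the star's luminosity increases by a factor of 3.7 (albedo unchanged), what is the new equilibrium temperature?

T_eq ≈ 584 K

T_eq ∝ L^(1/4) · d^(−1/2).
T′ = 421 × 3.7^(1/4) = 584 K.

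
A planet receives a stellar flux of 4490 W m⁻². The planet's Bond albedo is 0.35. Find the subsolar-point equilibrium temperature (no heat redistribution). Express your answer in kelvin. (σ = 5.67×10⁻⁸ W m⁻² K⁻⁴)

T_ss ≈ 476 K

At the subsolar point the surface absorbs S(1−A) and emits σT⁴ per unit area — no factor of 4, since only the local patch is in balance.
T = [4490 × 0.65 / 5.67×10⁻⁸]^(1/4) = (5.15×10¹⁰)^(1/4) = 476 K.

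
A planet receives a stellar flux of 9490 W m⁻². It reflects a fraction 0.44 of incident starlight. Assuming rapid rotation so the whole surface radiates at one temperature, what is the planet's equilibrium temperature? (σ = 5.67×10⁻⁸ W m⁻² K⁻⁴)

Energy balance: absorbed = emitted ⇒ πR²·S(1−A) = 4πR²·σT_eq⁴, so T_eq⁴ = S(1−A)/(4σ).
T_eq = [9490 × 0.56 / (4 × 5.67×10⁻⁸)]^(1/4) = (2.34×10¹⁰)^(1/4) = 391 K.

T_eq ≈ 391 K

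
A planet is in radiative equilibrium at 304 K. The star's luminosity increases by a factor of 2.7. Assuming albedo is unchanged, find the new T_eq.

T_eq ∝ L^(1/4) · d^(−1/2).
T′ = 304 × 2.7^(1/4) = 390 K.

T_eq ≈ 390 K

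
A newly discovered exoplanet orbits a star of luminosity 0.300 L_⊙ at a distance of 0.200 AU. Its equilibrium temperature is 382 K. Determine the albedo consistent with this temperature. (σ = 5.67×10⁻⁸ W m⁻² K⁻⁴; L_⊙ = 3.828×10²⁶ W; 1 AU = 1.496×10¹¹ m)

d = 0.200 AU = 2.99×10¹⁰ m.
L = 0.300 × 3.828×10²⁶ = 1.15×10²⁶ W.
Flux: S = L/(4πd²) = 1.15×10²⁶/(4π×(2.99×10¹⁰)²) = 1.02×10⁴ W m⁻².
From T_eq⁴ = S(1−A)/(4σ): 1−A = 4σT_eq⁴/S.
1−A = 4 × 5.67×10⁻⁸ × (382)⁴ / 1.02×10⁴ = 0.473.

A ≈ 0.53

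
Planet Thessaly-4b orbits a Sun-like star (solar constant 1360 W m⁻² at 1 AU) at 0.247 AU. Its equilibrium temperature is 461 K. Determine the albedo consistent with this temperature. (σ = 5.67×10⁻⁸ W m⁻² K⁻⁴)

A ≈ 0.54

Flux at 0.247 AU: S = 1360/0.247² = 2.23×10⁴ W m⁻².
From T_eq⁴ = S(1−A)/(4σ): 1−A = 4σT_eq⁴/S.
1−A = 4 × 5.67×10⁻⁸ × (461)⁴ / 2.23×10⁴ = 0.460.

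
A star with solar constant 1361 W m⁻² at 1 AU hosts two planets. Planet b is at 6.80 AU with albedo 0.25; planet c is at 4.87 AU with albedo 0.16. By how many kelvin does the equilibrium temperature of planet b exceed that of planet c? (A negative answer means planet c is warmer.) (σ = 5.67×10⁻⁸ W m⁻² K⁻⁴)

ΔT ≈ -21.4 K

T_eq = [S₀(1−A)/(4σd²)]^(1/4), so T ∝ (1−A)^(1/4) / √d.
T₁ = [1361×0.75/(4×5.67×10⁻⁸×6.80²)]^(1/4) = 99.33 K.
T₂ = [1361×0.84/(4×5.67×10⁻⁸×4.87²)]^(1/4) = 120.74 K.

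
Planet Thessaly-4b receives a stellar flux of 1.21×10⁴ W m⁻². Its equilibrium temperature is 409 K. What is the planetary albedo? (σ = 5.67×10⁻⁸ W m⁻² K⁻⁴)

From T_eq⁴ = S(1−A)/(4σ): 1−A = 4σT_eq⁴/S.
1−A = 4 × 5.67×10⁻⁸ × (409)⁴ / 1.21×10⁴ = 0.525.

A ≈ 0.48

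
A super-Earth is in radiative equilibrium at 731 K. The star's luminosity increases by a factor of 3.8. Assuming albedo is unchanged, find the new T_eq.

T_eq ≈ 1020 K

T_eq ∝ L^(1/4) · d^(−1/2).
T′ = 731 × 3.8^(1/4) = 1020 K.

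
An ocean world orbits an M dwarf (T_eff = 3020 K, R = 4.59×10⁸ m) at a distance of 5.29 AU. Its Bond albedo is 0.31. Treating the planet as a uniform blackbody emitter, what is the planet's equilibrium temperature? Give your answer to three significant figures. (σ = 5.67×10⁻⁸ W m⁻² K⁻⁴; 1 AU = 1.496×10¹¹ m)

d = 5.29 AU = 7.91×10¹¹ m.
L = 4πR_⋆²σT_⋆⁴ = 4π(4.59×10⁸)² × 5.67×10⁻⁸ × (3020)⁴ = 1.25×10²⁵ W.
S = L/(4πd²) = 1.59 W m⁻².
Energy balance: absorbed = emitted ⇒ πR²·S(1−A) = 4πR²·σT_eq⁴, so T_eq⁴ = S(1−A)/(4σ).
T_eq = [1.59 × 0.69 / (4 × 5.67×10⁻⁸)]^(1/4) = (4.83×10⁶)^(1/4) = 46.9 K.

T_eq ≈ 46.9 K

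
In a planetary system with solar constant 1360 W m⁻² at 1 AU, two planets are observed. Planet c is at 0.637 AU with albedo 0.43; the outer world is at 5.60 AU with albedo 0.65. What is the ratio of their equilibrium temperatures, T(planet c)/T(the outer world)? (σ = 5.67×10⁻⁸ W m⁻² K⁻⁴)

T₁/T₂ ≈ 3.349

T_eq = [S₀(1−A)/(4σd²)]^(1/4), so T ∝ (1−A)^(1/4) / √d.
T₁ = [1360×0.57/(4×5.67×10⁻⁸×0.637²)]^(1/4) = 302.95 K.
T₂ = [1360×0.35/(4×5.67×10⁻⁸×5.60²)]^(1/4) = 90.45 K.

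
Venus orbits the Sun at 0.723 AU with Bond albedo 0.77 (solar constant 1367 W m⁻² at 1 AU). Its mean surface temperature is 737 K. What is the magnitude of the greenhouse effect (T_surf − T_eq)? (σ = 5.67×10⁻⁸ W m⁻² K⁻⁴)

S = 1367/0.723² = 2615 W m⁻².
T_eq = [S(1−A)/(4σ)]^(1/4) = [2615×0.23/(4×5.67×10⁻⁸)]^(1/4) = 226.9 K.
ΔT = T_surf − T_eq = 737 − 226.9.

ΔT ≈ 510.1 K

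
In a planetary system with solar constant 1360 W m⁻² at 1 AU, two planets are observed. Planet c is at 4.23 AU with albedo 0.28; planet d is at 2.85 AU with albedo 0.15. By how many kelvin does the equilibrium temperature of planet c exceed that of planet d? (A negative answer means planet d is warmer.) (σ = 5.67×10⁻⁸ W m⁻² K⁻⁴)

T_eq = [S₀(1−A)/(4σd²)]^(1/4), so T ∝ (1−A)^(1/4) / √d.
T₁ = [1360×0.72/(4×5.67×10⁻⁸×4.23²)]^(1/4) = 124.63 K.
T₂ = [1360×0.85/(4×5.67×10⁻⁸×2.85²)]^(1/4) = 158.27 K.

ΔT ≈ -33.6 K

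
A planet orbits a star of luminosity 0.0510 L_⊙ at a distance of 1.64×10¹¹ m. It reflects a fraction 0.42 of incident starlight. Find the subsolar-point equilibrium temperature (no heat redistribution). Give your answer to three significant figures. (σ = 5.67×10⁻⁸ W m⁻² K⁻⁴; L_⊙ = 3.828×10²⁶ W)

T_ss ≈ 156 K

L = 0.0510 × 3.828×10²⁶ = 1.95×10²⁵ W.
Flux: S = L/(4πd²) = 1.95×10²⁵/(4π×(1.64×10¹¹)²) = 57.8 W m⁻².
At the subsolar point the surface absorbs S(1−A) and emits σT⁴ per unit area — no factor of 4, since only the local patch is in balance.
T = [57.8 × 0.58 / 5.67×10⁻⁸]^(1/4) = (5.91×10⁸)^(1/4) = 156 K.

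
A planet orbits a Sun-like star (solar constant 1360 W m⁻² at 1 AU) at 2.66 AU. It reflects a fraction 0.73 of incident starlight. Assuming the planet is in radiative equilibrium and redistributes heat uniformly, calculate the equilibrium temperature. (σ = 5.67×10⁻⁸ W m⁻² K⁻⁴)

T_eq ≈ 123 K

Flux at 2.66 AU: S = 1360/2.66² = 192 W m⁻².
Energy balance: absorbed = emitted ⇒ πR²·S(1−A) = 4πR²·σT_eq⁴, so T_eq⁴ = S(1−A)/(4σ).
T_eq = [192 × 0.27 / (4 × 5.67×10⁻⁸)]^(1/4) = (2.29×10⁸)^(1/4) = 123 K.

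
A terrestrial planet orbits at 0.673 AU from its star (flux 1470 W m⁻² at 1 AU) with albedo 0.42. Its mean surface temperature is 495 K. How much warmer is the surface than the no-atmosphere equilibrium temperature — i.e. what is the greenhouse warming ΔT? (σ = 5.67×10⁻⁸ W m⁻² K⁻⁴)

S = 1470/0.673² = 3246 W m⁻².
T_eq = [S(1−A)/(4σ)]^(1/4) = [3246×0.58/(4×5.67×10⁻⁸)]^(1/4) = 301.8 K.
ΔT = T_surf − T_eq = 495 − 301.8.

ΔT ≈ 193.2 K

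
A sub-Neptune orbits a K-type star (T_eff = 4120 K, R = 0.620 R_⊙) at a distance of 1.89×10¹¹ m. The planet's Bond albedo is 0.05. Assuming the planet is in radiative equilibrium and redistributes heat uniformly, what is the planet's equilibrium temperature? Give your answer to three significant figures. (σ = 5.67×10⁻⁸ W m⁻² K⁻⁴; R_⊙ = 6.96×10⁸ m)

T_eq ≈ 137 K

R_⋆ = 0.620 × 6.96×10⁸ = 4.32×10⁸ m.
L = 4πR_⋆²σT_⋆⁴ = 4π(4.32×10⁸)² × 5.67×10⁻⁸ × (4120)⁴ = 3.82×10²⁵ W.
S = L/(4πd²) = 85.2 W m⁻².
Energy balance: absorbed = emitted ⇒ πR²·S(1−A) = 4πR²·σT_eq⁴, so T_eq⁴ = S(1−A)/(4σ).
T_eq = [85.2 × 0.95 / (4 × 5.67×10⁻⁸)]^(1/4) = (3.57×10⁸)^(1/4) = 137 K.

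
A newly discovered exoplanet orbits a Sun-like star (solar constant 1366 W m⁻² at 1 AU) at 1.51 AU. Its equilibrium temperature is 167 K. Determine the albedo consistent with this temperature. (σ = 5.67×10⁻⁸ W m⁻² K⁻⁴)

A ≈ 0.71

Flux at 1.51 AU: S = 1366/1.51² = 599 W m⁻².
From T_eq⁴ = S(1−A)/(4σ): 1−A = 4σT_eq⁴/S.
1−A = 4 × 5.67×10⁻⁸ × (167)⁴ / 599 = 0.294.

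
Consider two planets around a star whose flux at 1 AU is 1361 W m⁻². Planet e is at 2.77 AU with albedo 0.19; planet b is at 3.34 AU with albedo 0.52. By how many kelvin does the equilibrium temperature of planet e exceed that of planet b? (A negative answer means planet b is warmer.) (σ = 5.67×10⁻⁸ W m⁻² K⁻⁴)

T_eq = [S₀(1−A)/(4σd²)]^(1/4), so T ∝ (1−A)^(1/4) / √d.
T₁ = [1361×0.81/(4×5.67×10⁻⁸×2.77²)]^(1/4) = 158.65 K.
T₂ = [1361×0.48/(4×5.67×10⁻⁸×3.34²)]^(1/4) = 126.76 K.

ΔT ≈ 31.9 K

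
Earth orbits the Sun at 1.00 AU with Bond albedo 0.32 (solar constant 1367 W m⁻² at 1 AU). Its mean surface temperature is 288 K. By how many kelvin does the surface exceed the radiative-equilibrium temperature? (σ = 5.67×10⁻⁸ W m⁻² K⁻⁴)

ΔT ≈ 35.0 K

S = 1367/1.00² = 1367 W m⁻².
T_eq = [S(1−A)/(4σ)]^(1/4) = [1367×0.68/(4×5.67×10⁻⁸)]^(1/4) = 253.0 K.
ΔT = T_surf − T_eq = 288 − 253.0.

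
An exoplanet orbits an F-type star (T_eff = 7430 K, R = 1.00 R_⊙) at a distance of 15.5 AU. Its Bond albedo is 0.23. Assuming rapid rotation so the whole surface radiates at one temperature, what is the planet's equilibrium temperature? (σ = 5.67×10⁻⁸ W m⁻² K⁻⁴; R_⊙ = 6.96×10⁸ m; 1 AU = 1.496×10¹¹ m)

T_eq ≈ 85.3 K

R_⋆ = 1.00 × 6.96×10⁸ = 6.96×10⁸ m.
d = 15.5 AU = 2.32×10¹² m.
L = 4πR_⋆²σT_⋆⁴ = 4π(6.96×10⁸)² × 5.67×10⁻⁸ × (7430)⁴ = 1.05×10²⁷ W.
S = L/(4πd²) = 15.6 W m⁻².
Energy balance: absorbed = emitted ⇒ πR²·S(1−A) = 4πR²·σT_eq⁴, so T_eq⁴ = S(1−A)/(4σ).
T_eq = [15.6 × 0.77 / (4 × 5.67×10⁻⁸)]^(1/4) = (5.29×10⁷)^(1/4) = 85.3 K.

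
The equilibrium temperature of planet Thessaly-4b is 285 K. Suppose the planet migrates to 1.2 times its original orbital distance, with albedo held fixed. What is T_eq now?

T_eq ∝ L^(1/4) · d^(−1/2).
T′ = 285 / 1.2^(1/2) = 260 K.

T_eq ≈ 260 K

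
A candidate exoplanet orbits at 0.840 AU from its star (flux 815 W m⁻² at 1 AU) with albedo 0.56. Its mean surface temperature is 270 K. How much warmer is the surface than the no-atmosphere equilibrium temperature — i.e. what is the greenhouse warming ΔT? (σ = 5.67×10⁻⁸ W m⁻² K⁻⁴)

ΔT ≈ 52.4 K

S = 815/0.840² = 1155 W m⁻².
T_eq = [S(1−A)/(4σ)]^(1/4) = [1155×0.44/(4×5.67×10⁻⁸)]^(1/4) = 217.6 K.
ΔT = T_surf − T_eq = 270 − 217.6.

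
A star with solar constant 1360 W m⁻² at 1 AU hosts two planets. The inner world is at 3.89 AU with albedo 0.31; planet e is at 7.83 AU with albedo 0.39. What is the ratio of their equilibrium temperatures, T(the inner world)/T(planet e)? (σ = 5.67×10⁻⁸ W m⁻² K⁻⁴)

T_eq = [S₀(1−A)/(4σd²)]^(1/4), so T ∝ (1−A)^(1/4) / √d.
T₁ = [1360×0.69/(4×5.67×10⁻⁸×3.89²)]^(1/4) = 128.59 K.
T₂ = [1360×0.61/(4×5.67×10⁻⁸×7.83²)]^(1/4) = 87.89 K.

T₁/T₂ ≈ 1.463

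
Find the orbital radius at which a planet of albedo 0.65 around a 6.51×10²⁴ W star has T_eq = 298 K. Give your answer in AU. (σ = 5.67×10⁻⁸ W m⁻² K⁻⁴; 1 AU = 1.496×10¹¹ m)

From T_eq⁴ = L(1−A)/(16πσd²): d = √[L(1−A)/(16πσT_eq⁴)].
d = √[6.51×10²⁴ × 0.35 / (16π × 5.67×10⁻⁸ × (298)⁴)] = 1.01×10¹⁰ m = 0.0673 AU.

d ≈ 0.0673 AU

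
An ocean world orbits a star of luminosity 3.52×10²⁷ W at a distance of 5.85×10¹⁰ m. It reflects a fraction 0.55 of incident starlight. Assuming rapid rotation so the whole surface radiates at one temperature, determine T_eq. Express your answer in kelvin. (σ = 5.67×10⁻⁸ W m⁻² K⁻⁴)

Flux: S = L/(4πd²) = 3.52×10²⁷/(4π×(5.85×10¹⁰)²) = 8.19×10⁴ W m⁻².
Energy balance: absorbed = emitted ⇒ πR²·S(1−A) = 4πR²·σT_eq⁴, so T_eq⁴ = S(1−A)/(4σ).
T_eq = [8.19×10⁴ × 0.45 / (4 × 5.67×10⁻⁸)]^(1/4) = (1.62×10¹¹)^(1/4) = 635 K.

T_eq ≈ 635 K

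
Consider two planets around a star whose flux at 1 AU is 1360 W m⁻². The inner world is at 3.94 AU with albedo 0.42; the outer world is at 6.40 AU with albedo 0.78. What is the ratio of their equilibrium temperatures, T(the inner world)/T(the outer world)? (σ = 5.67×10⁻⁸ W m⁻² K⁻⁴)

T₁/T₂ ≈ 1.624

T_eq = [S₀(1−A)/(4σd²)]^(1/4), so T ∝ (1−A)^(1/4) / √d.
T₁ = [1360×0.58/(4×5.67×10⁻⁸×3.94²)]^(1/4) = 122.34 K.
T₂ = [1360×0.22/(4×5.67×10⁻⁸×6.40²)]^(1/4) = 75.33 K.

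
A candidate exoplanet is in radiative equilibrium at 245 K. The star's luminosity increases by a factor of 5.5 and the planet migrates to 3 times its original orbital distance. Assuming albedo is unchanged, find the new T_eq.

T_eq ≈ 217 K

T_eq ∝ L^(1/4) · d^(−1/2).
T′ = 245 × 5.5^(1/4) / 3^(1/2) = 217 K.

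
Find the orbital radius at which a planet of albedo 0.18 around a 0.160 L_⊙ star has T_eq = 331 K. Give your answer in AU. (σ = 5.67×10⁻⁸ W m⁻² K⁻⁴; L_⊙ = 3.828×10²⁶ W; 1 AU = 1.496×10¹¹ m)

L = 0.160 × 3.828×10²⁶ = 6.12×10²⁵ W.
From T_eq⁴ = L(1−A)/(16πσd²): d = √[L(1−A)/(16πσT_eq⁴)].
d = √[6.12×10²⁵ × 0.82 / (16π × 5.67×10⁻⁸ × (331)⁴)] = 3.83×10¹⁰ m = 0.256 AU.

d ≈ 0.256 AU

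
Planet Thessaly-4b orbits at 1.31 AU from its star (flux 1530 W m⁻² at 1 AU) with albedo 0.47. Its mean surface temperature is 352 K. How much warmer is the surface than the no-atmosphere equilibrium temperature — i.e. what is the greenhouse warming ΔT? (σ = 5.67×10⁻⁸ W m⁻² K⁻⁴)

S = 1530/1.31² = 891.6 W m⁻².
T_eq = [S(1−A)/(4σ)]^(1/4) = [891.6×0.53/(4×5.67×10⁻⁸)]^(1/4) = 213.6 K.
ΔT = T_surf − T_eq = 352 − 213.6.

ΔT ≈ 138.4 K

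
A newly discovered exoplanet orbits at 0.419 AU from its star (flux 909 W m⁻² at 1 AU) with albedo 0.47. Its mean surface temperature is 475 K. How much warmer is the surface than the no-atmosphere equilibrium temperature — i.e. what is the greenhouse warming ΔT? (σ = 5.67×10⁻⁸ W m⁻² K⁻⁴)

ΔT ≈ 143.3 K

S = 909/0.419² = 5178 W m⁻².
T_eq = [S(1−A)/(4σ)]^(1/4) = [5178×0.53/(4×5.67×10⁻⁸)]^(1/4) = 331.7 K.
ΔT = T_surf − T_eq = 475 − 331.7.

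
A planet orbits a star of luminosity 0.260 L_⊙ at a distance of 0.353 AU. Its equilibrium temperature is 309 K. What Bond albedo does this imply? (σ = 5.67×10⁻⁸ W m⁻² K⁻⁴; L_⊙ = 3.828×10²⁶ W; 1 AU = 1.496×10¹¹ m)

d = 0.353 AU = 5.28×10¹⁰ m.
L = 0.260 × 3.828×10²⁶ = 9.95×10²⁵ W.
Flux: S = L/(4πd²) = 9.95×10²⁵/(4π×(5.28×10¹⁰)²) = 2840 W m⁻².
From T_eq⁴ = S(1−A)/(4σ): 1−A = 4σT_eq⁴/S.
1−A = 4 × 5.67×10⁻⁸ × (309)⁴ / 2840 = 0.728.

A ≈ 0.27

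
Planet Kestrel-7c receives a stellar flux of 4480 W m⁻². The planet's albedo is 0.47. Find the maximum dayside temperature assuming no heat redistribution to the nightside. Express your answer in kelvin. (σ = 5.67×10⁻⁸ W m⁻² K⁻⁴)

With no redistribution each surface element balances locally: S(1−A) = σT⁴.
T = [4480 × 0.53 / 5.67×10⁻⁸]^(1/4) = (4.19×10¹⁰)^(1/4) = 452 K.

T_ss ≈ 452 K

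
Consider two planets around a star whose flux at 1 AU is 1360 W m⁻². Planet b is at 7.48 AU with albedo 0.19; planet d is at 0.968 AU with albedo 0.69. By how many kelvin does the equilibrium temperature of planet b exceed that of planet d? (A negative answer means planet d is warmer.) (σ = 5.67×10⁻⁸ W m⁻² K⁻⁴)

ΔT ≈ -114.5 K

T_eq = [S₀(1−A)/(4σd²)]^(1/4), so T ∝ (1−A)^(1/4) / √d.
T₁ = [1360×0.81/(4×5.67×10⁻⁸×7.48²)]^(1/4) = 96.53 K.
T₂ = [1360×0.31/(4×5.67×10⁻⁸×0.968²)]^(1/4) = 211.05 K.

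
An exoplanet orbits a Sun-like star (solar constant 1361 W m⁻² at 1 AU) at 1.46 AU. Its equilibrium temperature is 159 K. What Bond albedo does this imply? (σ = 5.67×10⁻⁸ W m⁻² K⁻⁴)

Flux at 1.46 AU: S = 1361/1.46² = 638 W m⁻².
From T_eq⁴ = S(1−A)/(4σ): 1−A = 4σT_eq⁴/S.
1−A = 4 × 5.67×10⁻⁸ × (159)⁴ / 638 = 0.227.

A ≈ 0.77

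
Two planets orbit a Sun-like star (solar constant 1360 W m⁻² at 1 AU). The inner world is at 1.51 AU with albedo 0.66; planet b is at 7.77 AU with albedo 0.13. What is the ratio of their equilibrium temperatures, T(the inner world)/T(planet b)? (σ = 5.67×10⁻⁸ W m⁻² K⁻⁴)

T_eq = [S₀(1−A)/(4σd²)]^(1/4), so T ∝ (1−A)^(1/4) / √d.
T₁ = [1360×0.34/(4×5.67×10⁻⁸×1.51²)]^(1/4) = 172.92 K.
T₂ = [1360×0.87/(4×5.67×10⁻⁸×7.77²)]^(1/4) = 96.41 K.

T₁/T₂ ≈ 1.794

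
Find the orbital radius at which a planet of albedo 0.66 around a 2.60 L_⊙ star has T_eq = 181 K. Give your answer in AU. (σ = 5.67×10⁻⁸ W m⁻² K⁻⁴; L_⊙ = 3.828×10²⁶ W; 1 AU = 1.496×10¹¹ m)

d ≈ 2.22 AU

L = 2.60 × 3.828×10²⁶ = 9.95×10²⁶ W.
From T_eq⁴ = L(1−A)/(16πσd²): d = √[L(1−A)/(16πσT_eq⁴)].
d = √[9.95×10²⁶ × 0.34 / (16π × 5.67×10⁻⁸ × (181)⁴)] = 3.33×10¹¹ m = 2.22 AU.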